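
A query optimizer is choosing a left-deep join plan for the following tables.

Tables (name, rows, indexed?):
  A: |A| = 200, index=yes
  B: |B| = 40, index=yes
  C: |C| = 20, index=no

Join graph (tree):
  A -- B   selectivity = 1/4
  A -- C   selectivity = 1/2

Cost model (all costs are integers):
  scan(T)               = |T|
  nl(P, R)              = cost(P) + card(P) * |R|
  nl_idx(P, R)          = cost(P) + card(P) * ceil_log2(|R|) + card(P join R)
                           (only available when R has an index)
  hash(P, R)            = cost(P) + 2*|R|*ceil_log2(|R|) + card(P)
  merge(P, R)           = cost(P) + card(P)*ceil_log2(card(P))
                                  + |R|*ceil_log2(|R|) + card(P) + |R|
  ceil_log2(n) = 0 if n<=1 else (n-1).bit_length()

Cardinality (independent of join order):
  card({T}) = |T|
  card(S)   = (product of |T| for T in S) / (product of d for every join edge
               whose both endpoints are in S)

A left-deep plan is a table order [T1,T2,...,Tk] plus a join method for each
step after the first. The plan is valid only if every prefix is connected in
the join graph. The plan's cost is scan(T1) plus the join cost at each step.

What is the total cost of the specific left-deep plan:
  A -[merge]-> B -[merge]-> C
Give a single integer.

step 1: scan A: cost=200, card=200
step 2: join B via merge
    card(P join B) = 200*40/(4) = 2000
    cost = 200 + 200*8 + 40*6 + 200 + 40 = 2280
step 3: join C via merge
    card(P join C) = 2000*20/(2) = 20000
    cost = 2280 + 2000*11 + 20*5 + 2000 + 20 = 26400

26400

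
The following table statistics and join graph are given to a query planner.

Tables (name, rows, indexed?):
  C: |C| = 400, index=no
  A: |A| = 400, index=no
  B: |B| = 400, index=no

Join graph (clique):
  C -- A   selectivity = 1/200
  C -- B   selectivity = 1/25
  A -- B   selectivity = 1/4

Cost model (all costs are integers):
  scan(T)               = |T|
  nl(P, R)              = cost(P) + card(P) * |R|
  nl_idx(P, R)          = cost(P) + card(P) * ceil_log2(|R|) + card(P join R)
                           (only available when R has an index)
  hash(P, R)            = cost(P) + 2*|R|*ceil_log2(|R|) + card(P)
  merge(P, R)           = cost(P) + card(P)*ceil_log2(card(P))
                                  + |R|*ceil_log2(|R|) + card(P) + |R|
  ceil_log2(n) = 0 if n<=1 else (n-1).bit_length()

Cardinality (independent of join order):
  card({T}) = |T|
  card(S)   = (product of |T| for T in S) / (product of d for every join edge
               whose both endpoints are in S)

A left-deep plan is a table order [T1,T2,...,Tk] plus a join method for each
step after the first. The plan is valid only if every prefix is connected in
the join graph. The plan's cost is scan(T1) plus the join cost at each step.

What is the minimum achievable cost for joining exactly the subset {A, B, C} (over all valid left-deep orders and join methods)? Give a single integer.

16000

Selinger DP over subsets of {A,B,C}:
  {C}: scan cost=400, card=400
  {A}: scan cost=400, card=400
  {B}: scan cost=400, card=400
  {AC}: card=800; try (C,hash)→8000, (A,hash)→8000, (C,merge)→8400, (A,merge)→8400, (C,nl)→160400, (A,nl)→160400; best=8000 via (C,hash)
  {BC}: card=6400; try (C,hash)→8000, (B,hash)→8000, (C,merge)→8400, (B,merge)→8400, (C,nl)→160400, (B,nl)→160400; best=8000 via (C,hash)
  {AB}: card=40000; try (B,hash)→8000, (A,hash)→8000, (B,merge)→8400, (A,merge)→8400, (B,nl)→160400, (A,nl)→160400; best=8000 via (B,hash)
  {ABC}: card=3200; try (B,hash)→16000, (B,merge)→20800, (A,hash)→21600, (C,hash)→55200, (A,merge)→101600, (B,nl)→328000 …(+3); best=16000 via (B,hash)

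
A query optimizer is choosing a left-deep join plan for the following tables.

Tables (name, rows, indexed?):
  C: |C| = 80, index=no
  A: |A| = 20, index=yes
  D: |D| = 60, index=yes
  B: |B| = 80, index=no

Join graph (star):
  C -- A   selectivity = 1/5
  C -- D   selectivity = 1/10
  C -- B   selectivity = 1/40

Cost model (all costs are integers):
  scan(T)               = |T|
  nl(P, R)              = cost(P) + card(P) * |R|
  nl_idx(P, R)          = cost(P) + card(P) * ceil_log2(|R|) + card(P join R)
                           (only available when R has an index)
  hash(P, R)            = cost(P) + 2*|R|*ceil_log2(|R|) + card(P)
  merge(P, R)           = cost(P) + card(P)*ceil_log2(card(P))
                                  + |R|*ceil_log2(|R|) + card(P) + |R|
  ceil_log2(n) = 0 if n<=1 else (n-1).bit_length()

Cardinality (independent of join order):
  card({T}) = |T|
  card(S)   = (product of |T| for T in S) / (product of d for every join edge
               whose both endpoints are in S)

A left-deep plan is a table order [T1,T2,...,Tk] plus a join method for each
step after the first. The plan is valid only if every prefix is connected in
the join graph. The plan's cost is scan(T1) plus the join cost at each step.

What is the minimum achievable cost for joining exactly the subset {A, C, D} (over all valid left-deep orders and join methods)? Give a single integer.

Selinger DP over subsets of {A,C,D}:
  {C}: scan cost=80, card=80
  {A}: scan cost=20, card=20
  {D}: scan cost=60, card=60
  {AC}: card=320; try (A,hash)→360, (C,merge)→780, (A,nl_idx)→800, (A,merge)→840, (C,hash)→1160, (C,nl)→1620 …(+1); best=360 via (A,hash)
  {CD}: card=480; try (D,hash)→880, (D,nl_idx)→1040, (C,merge)→1120, (D,merge)→1140, (C,hash)→1240, (C,nl)→4860 …(+1); best=880 via (D,hash)
  {ACD}: card=1920; try (D,hash)→1400, (A,hash)→1560, (D,merge)→3980, (D,nl_idx)→4200, (A,nl_idx)→5200, (A,merge)→5800 …(+2); best=1400 via (D,hash)

1400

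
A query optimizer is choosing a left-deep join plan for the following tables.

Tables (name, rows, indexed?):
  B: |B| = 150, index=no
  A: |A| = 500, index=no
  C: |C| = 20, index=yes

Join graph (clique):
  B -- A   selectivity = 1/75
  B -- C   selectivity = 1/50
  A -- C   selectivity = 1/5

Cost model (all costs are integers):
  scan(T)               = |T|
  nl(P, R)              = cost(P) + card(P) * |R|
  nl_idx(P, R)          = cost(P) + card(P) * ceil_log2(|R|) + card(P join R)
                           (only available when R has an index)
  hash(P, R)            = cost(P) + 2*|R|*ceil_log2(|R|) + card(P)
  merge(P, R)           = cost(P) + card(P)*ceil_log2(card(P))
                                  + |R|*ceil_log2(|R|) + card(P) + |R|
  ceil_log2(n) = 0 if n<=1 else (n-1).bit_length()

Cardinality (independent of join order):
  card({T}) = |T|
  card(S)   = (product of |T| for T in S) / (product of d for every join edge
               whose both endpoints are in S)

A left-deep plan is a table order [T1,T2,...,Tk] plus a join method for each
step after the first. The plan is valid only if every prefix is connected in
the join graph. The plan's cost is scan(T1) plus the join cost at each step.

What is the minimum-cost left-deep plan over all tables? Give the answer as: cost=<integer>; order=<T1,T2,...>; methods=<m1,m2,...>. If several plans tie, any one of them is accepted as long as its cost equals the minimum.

Selinger DP (subsets sized 1..n):
  {B}: scan cost=150, card=150
  {A}: scan cost=500, card=500
  {C}: scan cost=20, card=20
  {AB}: card=1000; try (B,hash)→3400, (A,merge)→6500, (B,merge)→6850, (A,hash)→9300, (A,nl)→75150, (B,nl)→75500; best=3400 via (B,hash)
  {BC}: card=60; try (C,hash)→500, (C,nl_idx)→960, (B,merge)→1490, (C,merge)→1620, (B,hash)→2440, (B,nl)→3020 …(+1); best=500 via (C,hash)
  {AC}: card=2000; try (C,hash)→1200, (C,nl_idx)→5000, (A,merge)→5140, (C,merge)→5620, (A,hash)→9040, (A,nl)→10020 …(+1); best=1200 via (C,hash)
  {ABC}: card=80; try (C,hash)→4600, (B,hash)→5600, (A,merge)→5920, (C,nl_idx)→8480, (A,hash)→9560, (C,merge)→14520 …(+4); best=4600 via (C,hash)

cost=4600; order=A,B,C; methods=hash,hash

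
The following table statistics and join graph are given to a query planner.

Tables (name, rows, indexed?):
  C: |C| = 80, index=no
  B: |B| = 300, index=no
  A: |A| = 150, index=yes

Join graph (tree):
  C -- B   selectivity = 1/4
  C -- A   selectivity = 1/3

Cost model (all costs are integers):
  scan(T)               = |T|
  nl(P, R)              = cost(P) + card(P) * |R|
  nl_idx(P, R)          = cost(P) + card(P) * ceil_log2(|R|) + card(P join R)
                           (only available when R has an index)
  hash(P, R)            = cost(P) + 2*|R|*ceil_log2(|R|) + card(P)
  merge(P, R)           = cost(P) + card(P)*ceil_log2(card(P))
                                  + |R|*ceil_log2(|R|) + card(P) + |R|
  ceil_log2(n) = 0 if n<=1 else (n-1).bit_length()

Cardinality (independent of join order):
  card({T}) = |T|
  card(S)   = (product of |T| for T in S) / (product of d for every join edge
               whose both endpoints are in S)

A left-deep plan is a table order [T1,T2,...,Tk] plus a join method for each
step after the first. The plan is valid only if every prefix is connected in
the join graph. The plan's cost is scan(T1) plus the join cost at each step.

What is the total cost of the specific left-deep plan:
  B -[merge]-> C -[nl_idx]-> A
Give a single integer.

step 1: scan B: cost=300, card=300
step 2: join C via merge
    card(P join C) = 300*80/(4) = 6000
    cost = 300 + 300*9 + 80*7 + 300 + 80 = 3940
step 3: join A via nl_idx
    card(P join A) = 6000*150/(3) = 300000
    cost = 3940 + 6000*8 + 300000 = 351940

351940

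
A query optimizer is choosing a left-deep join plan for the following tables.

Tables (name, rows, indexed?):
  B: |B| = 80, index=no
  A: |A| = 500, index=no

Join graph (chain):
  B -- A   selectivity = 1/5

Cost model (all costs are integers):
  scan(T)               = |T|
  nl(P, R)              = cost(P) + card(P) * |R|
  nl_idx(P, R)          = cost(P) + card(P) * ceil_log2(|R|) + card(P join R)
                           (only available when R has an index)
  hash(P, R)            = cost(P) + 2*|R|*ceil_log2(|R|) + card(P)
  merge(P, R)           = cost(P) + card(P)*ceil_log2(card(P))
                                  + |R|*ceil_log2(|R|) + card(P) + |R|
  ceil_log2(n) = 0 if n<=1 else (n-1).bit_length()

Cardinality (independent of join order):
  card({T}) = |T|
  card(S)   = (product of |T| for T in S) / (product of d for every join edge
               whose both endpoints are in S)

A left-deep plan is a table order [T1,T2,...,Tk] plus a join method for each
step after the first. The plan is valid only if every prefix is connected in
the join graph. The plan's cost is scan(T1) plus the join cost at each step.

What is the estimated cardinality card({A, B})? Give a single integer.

Tables in S: A(500), B(80)
Edges inside S: B-A(d=5)
numerator = 500 * 80 = 40000
denominator = 5 = 5
card(S) = 40000 / 5 = 8000

8000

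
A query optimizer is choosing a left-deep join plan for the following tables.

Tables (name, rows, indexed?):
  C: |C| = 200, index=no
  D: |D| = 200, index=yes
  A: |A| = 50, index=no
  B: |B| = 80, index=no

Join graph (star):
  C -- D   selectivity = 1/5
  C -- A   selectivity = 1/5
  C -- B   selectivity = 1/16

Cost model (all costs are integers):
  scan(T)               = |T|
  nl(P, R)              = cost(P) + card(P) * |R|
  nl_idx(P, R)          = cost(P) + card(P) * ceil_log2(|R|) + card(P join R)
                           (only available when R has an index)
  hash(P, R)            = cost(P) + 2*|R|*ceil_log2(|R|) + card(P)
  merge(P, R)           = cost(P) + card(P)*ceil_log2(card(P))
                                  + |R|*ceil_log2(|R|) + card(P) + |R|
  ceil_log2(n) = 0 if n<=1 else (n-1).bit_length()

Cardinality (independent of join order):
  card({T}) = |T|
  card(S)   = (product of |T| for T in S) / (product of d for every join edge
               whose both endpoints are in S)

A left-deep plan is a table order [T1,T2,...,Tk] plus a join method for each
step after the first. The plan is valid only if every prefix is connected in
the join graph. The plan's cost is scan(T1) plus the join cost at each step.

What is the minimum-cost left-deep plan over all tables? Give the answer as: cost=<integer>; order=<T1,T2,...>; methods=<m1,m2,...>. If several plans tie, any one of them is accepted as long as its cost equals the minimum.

cost=16320; order=C,B,A,D; methods=hash,hash,hash

Selinger DP (subsets sized 1..n):
  {C}: scan cost=200, card=200
  {D}: scan cost=200, card=200
  {A}: scan cost=50, card=50
  {B}: scan cost=80, card=80
  {CD}: card=8000; try (D,hash)→3600, (C,hash)→3600, (D,merge)→3800, (C,merge)→3800, (D,nl_idx)→9800, (D,nl)→40200 …(+1); best=3600 via (D,hash)
  {AC}: card=2000; try (A,hash)→1000, (C,merge)→2200, (A,merge)→2350, (C,hash)→3300, (C,nl)→10050, (A,nl)→10200; best=1000 via (A,hash)
  {BC}: card=1000; try (B,hash)→1520, (C,merge)→2520, (B,merge)→2640, (C,hash)→3360, (C,nl)→16080, (B,nl)→16200; best=1520 via (B,hash)
  {ACD}: card=80000; try (D,hash)→6200, (A,hash)→12200, (D,merge)→26800, (D,nl_idx)→97000, (A,merge)→115950, (D,nl)→401000 …(+1); best=6200 via (D,hash)
  {BCD}: card=40000; try (D,hash)→5720, (B,hash)→12720, (D,merge)→14320, (D,nl_idx)→49520, (B,merge)→116240, (D,nl)→201520 …(+1); best=5720 via (D,hash)
  {ABC}: card=10000; try (A,hash)→3120, (B,hash)→4120, (A,merge)→12870, (B,merge)→25640, (A,nl)→51520, (B,nl)→161000; best=3120 via (A,hash)
  {ABCD}: card=400000; try (D,hash)→16320, (A,hash)→46320, (B,hash)→87320, (D,merge)→154920, (D,nl_idx)→483120, (A,merge)→686070 …(+4); best=16320 via (D,hash)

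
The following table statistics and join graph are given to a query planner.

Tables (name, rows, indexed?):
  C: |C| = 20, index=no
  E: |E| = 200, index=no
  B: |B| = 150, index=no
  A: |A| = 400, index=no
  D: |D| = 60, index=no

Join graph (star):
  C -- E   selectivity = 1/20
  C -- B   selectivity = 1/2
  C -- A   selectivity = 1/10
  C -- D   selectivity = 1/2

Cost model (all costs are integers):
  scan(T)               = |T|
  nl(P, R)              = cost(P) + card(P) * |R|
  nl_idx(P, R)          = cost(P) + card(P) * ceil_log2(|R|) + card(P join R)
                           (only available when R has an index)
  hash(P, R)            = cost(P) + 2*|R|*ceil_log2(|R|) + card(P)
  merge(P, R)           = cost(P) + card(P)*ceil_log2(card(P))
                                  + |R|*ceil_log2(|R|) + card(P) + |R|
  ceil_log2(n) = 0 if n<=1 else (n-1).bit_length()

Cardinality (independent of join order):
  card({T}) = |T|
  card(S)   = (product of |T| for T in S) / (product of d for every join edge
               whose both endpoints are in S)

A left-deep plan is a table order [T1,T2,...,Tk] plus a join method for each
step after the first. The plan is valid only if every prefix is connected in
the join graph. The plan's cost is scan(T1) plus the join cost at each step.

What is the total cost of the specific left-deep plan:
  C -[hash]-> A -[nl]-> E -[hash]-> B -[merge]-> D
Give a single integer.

12778060

step 1: scan C: cost=20, card=20
step 2: join A via hash
    card(P join A) = 20*400/(10) = 800
    cost = 20 + 2*400*9 + 20 = 7240
step 3: join E via nl
    card(P join E) = 800*200/(20) = 8000
    cost = 7240 + 800*200 = 167240
step 4: join B via hash
    card(P join B) = 8000*150/(2) = 600000
    cost = 167240 + 2*150*8 + 8000 = 177640
step 5: join D via merge
    card(P join D) = 600000*60/(2) = 18000000
    cost = 177640 + 600000*20 + 60*6 + 600000 + 60 = 12778060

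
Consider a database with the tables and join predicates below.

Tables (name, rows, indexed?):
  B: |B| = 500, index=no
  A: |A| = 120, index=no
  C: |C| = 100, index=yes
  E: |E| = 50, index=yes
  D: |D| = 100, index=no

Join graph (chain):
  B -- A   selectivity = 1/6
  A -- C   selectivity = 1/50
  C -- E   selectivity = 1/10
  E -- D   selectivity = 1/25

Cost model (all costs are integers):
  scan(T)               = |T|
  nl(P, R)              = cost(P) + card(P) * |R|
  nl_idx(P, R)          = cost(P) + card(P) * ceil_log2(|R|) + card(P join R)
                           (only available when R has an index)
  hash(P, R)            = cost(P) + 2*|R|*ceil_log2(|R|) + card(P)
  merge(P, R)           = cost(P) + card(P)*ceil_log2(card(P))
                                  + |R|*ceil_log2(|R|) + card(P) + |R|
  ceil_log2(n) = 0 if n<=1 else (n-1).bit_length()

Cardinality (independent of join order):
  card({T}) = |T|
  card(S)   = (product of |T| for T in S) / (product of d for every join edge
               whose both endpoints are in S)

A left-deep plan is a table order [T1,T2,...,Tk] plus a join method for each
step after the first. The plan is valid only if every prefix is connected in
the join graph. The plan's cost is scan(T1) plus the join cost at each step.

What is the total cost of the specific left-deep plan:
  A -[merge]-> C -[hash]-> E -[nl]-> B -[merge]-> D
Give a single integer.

step 1: scan A: cost=120, card=120
step 2: join C via merge
    card(P join C) = 120*100/(50) = 240
    cost = 120 + 120*7 + 100*7 + 120 + 100 = 1880
step 3: join E via hash
    card(P join E) = 240*50/(10) = 1200
    cost = 1880 + 2*50*6 + 240 = 2720
step 4: join B via nl
    card(P join B) = 1200*500/(6) = 100000
    cost = 2720 + 1200*500 = 602720
step 5: join D via merge
    card(P join D) = 100000*100/(25) = 400000
    cost = 602720 + 100000*17 + 100*7 + 100000 + 100 = 2403520

2403520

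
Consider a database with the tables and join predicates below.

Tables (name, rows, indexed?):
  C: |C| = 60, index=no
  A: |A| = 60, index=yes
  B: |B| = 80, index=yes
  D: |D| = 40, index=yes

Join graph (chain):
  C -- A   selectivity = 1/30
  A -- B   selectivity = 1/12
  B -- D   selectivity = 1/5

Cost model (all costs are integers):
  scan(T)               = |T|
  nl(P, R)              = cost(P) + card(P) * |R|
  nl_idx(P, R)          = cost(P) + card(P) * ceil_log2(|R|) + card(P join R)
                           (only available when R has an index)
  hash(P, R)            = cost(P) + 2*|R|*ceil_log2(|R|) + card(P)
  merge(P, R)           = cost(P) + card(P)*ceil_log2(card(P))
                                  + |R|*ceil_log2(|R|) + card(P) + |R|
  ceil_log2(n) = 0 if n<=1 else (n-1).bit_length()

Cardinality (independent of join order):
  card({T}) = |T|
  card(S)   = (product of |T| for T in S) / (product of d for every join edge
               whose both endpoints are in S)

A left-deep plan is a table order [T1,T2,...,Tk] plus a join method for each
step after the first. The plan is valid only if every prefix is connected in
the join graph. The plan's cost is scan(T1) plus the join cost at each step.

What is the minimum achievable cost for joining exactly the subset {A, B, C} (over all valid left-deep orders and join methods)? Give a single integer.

1780

Selinger DP over subsets of {A,B,C}:
  {C}: scan cost=60, card=60
  {A}: scan cost=60, card=60
  {B}: scan cost=80, card=80
  {AC}: card=120; try (A,nl_idx)→540, (C,hash)→840, (A,hash)→840, (C,merge)→900, (A,merge)→900, (C,nl)→3660 …(+1); best=540 via (A,nl_idx)
  {AB}: card=400; try (B,nl_idx)→880, (A,hash)→880, (A,nl_idx)→960, (B,merge)→1120, (A,merge)→1140, (B,hash)→1240 …(+2); best=880 via (B,nl_idx)
  {ABC}: card=800; try (B,hash)→1780, (C,hash)→2000, (B,merge)→2140, (B,nl_idx)→2180, (C,merge)→5300, (B,nl)→10140 …(+1); best=1780 via (B,hash)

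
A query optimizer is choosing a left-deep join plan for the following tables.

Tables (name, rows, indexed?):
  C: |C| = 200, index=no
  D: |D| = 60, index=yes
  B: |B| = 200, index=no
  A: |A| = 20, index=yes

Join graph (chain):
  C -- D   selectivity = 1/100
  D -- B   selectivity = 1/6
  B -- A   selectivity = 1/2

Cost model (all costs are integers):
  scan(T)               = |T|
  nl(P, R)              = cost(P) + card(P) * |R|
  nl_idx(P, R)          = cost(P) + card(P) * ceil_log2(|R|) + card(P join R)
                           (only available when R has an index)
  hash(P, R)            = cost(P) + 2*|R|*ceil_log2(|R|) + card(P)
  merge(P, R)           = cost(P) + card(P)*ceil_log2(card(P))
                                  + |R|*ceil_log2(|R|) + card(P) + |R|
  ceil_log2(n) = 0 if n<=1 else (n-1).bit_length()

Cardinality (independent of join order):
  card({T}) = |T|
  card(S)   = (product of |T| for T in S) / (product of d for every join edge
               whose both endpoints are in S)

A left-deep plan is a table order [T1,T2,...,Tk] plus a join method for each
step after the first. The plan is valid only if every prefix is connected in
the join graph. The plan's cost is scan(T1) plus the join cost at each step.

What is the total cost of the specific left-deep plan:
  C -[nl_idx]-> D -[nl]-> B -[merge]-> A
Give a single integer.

step 1: scan C: cost=200, card=200
step 2: join D via nl_idx
    card(P join D) = 200*60/(100) = 120
    cost = 200 + 200*6 + 120 = 1520
step 3: join B via nl
    card(P join B) = 120*200/(6) = 4000
    cost = 1520 + 120*200 = 25520
step 4: join A via merge
    card(P join A) = 4000*20/(2) = 40000
    cost = 25520 + 4000*12 + 20*5 + 4000 + 20 = 77640

77640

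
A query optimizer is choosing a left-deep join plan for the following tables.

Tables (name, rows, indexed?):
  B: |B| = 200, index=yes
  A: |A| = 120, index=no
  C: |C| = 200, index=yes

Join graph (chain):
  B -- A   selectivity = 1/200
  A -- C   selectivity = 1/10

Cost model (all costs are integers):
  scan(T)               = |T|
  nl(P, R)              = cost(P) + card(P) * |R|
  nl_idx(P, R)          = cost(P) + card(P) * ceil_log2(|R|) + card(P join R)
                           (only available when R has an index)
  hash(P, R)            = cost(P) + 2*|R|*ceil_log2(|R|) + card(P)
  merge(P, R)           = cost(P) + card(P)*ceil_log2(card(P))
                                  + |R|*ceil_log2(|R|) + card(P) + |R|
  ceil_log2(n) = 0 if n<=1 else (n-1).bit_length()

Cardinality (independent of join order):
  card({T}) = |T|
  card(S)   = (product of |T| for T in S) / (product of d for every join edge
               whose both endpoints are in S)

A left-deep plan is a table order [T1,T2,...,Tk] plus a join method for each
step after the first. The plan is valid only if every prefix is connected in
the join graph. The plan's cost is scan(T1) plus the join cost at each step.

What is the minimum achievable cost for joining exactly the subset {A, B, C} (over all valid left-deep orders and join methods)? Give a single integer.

Selinger DP over subsets of {A,B,C}:
  {B}: scan cost=200, card=200
  {A}: scan cost=120, card=120
  {C}: scan cost=200, card=200
  {AB}: card=120; try (B,nl_idx)→1200, (A,hash)→2080, (B,merge)→2880, (A,merge)→2960, (B,hash)→3440, (B,nl)→24120 …(+1); best=1200 via (B,nl_idx)
  {AC}: card=2400; try (A,hash)→2080, (C,merge)→2880, (A,merge)→2960, (C,hash)→3440, (C,nl_idx)→3480, (C,nl)→24120 …(+1); best=2080 via (A,hash)
  {ABC}: card=2400; try (C,merge)→3960, (C,hash)→4520, (C,nl_idx)→4560, (B,hash)→7680, (B,nl_idx)→23680, (C,nl)→25200 …(+2); best=3960 via (C,merge)

3960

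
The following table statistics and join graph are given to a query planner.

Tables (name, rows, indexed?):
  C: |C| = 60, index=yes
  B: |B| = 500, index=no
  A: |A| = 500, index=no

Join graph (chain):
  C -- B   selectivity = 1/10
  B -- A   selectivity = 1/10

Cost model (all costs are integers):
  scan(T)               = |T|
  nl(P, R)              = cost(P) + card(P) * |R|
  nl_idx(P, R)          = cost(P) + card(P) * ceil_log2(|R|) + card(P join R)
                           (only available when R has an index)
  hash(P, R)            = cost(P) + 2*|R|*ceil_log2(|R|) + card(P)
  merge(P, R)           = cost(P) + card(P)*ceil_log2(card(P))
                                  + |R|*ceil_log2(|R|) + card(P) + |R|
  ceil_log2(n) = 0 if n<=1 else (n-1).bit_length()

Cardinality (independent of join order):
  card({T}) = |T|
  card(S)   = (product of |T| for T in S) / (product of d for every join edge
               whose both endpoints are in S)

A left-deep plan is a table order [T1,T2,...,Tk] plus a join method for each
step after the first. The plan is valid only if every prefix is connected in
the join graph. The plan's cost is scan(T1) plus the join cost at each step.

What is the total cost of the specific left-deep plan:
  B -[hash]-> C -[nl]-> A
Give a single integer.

step 1: scan B: cost=500, card=500
step 2: join C via hash
    card(P join C) = 500*60/(10) = 3000
    cost = 500 + 2*60*6 + 500 = 1720
step 3: join A via nl
    card(P join A) = 3000*500/(10) = 150000
    cost = 1720 + 3000*500 = 1501720

1501720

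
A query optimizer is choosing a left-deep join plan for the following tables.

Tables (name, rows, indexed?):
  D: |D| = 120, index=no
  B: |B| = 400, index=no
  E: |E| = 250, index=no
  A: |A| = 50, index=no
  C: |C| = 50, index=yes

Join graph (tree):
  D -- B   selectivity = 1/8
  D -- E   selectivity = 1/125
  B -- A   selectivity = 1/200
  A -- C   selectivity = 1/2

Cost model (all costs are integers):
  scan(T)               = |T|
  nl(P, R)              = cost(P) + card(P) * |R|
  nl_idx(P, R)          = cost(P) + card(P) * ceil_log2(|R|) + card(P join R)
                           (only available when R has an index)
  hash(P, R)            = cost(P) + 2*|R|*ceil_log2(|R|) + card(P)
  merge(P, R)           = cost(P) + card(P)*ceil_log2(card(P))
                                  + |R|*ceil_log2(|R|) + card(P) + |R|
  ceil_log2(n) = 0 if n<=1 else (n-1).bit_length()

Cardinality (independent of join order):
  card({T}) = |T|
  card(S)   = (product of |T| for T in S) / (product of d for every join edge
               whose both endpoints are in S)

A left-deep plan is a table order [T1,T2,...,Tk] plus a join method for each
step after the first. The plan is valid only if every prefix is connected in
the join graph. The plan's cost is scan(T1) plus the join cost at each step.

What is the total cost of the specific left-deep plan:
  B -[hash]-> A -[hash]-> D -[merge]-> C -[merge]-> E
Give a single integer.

step 1: scan B: cost=400, card=400
step 2: join A via hash
    card(P join A) = 400*50/(200) = 100
    cost = 400 + 2*50*6 + 400 = 1400
step 3: join D via hash
    card(P join D) = 100*120/(8) = 1500
    cost = 1400 + 2*120*7 + 100 = 3180
step 4: join C via merge
    card(P join C) = 1500*50/(2) = 37500
    cost = 3180 + 1500*11 + 50*6 + 1500 + 50 = 21530
step 5: join E via merge
    card(P join E) = 37500*250/(125) = 75000
    cost = 21530 + 37500*16 + 250*8 + 37500 + 250 = 661280

661280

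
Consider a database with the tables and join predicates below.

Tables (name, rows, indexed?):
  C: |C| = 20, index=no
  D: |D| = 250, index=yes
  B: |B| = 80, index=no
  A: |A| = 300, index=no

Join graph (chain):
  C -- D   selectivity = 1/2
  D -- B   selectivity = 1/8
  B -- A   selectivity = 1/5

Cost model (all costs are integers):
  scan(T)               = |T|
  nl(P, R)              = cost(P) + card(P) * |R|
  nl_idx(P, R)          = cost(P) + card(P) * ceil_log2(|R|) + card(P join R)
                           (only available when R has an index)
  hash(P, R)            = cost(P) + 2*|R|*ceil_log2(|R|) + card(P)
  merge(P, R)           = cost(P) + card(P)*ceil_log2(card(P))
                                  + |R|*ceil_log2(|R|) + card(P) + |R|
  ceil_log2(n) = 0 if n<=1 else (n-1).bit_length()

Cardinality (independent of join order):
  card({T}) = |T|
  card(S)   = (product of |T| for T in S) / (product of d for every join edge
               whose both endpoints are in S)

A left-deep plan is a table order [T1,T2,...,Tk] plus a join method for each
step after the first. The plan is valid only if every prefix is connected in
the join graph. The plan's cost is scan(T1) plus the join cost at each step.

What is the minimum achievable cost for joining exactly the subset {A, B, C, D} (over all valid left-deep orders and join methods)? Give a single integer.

Selinger DP over subsets of {A,B,C,D}:
  {C}: scan cost=20, card=20
  {D}: scan cost=250, card=250
  {B}: scan cost=80, card=80
  {A}: scan cost=300, card=300
  {CD}: card=2500; try (C,hash)→700, (D,merge)→2390, (C,merge)→2620, (D,nl_idx)→2680, (D,hash)→4040, (D,nl)→5020 …(+1); best=700 via (C,hash)
  {BD}: card=2500; try (B,hash)→1620, (D,merge)→2970, (B,merge)→3140, (D,nl_idx)→3220, (D,hash)→4160, (D,nl)→20080 …(+1); best=1620 via (B,hash)
  {AB}: card=4800; try (B,hash)→1720, (A,merge)→3720, (B,merge)→3940, (A,hash)→5560, (A,nl)→24080, (B,nl)→24300; best=1720 via (B,hash)
  {BCD}: card=25000; try (C,hash)→4320, (B,hash)→4320, (B,merge)→33840, (C,merge)→34240, (C,nl)→51620, (B,nl)→200700; best=4320 via (C,hash)
  {ABD}: card=150000; try (A,hash)→9520, (D,hash)→10520, (A,merge)→37120, (D,merge)→71170, (D,nl_idx)→190120, (A,nl)→751620 …(+1); best=9520 via (A,hash)
  {ABCD}: card=1500000; try (A,hash)→34720, (C,hash)→159720, (A,merge)→407320, (C,merge)→2859640, (C,nl)→3009520, (A,nl)→7504320; best=34720 via (A,hash)

34720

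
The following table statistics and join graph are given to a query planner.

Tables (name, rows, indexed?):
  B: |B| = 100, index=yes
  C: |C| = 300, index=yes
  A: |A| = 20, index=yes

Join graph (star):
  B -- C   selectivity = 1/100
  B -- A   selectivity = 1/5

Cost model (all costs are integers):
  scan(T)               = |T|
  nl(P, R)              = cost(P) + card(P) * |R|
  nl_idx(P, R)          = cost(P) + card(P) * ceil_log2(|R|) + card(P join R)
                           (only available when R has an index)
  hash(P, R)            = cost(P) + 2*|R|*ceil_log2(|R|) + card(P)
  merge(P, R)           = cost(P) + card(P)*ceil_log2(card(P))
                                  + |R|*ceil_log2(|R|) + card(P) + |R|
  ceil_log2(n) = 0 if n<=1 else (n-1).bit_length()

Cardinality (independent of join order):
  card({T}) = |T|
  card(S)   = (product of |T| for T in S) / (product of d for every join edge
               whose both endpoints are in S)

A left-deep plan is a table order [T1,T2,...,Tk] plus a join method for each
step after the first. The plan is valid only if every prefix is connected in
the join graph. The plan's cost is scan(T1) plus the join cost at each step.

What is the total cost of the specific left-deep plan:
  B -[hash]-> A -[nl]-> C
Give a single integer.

step 1: scan B: cost=100, card=100
step 2: join A via hash
    card(P join A) = 100*20/(5) = 400
    cost = 100 + 2*20*5 + 100 = 400
step 3: join C via nl
    card(P join C) = 400*300/(100) = 1200
    cost = 400 + 400*300 = 120400

120400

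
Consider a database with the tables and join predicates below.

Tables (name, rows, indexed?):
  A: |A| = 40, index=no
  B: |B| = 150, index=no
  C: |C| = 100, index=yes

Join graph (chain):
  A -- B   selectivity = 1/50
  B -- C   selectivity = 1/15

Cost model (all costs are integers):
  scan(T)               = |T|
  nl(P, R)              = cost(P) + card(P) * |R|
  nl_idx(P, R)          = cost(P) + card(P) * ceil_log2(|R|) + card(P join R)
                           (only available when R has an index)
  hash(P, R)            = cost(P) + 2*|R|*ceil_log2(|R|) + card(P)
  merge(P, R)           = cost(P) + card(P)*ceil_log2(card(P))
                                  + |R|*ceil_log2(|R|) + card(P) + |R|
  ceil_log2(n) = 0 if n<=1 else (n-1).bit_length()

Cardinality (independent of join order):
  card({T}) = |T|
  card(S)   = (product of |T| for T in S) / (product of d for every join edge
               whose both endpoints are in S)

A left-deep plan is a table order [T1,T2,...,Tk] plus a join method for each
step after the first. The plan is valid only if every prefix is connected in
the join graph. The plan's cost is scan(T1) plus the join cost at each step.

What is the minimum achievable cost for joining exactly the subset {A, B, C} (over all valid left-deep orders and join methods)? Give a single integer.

2300

Selinger DP over subsets of {A,B,C}:
  {A}: scan cost=40, card=40
  {B}: scan cost=150, card=150
  {C}: scan cost=100, card=100
  {AB}: card=120; try (A,hash)→780, (B,merge)→1670, (A,merge)→1780, (B,hash)→2480, (B,nl)→6040, (A,nl)→6150; best=780 via (A,hash)
  {BC}: card=1000; try (C,hash)→1700, (C,nl_idx)→2200, (B,merge)→2250, (C,merge)→2300, (B,hash)→2600, (B,nl)→15100 …(+1); best=1700 via (C,hash)
  {ABC}: card=800; try (C,hash)→2300, (C,nl_idx)→2420, (C,merge)→2540, (A,hash)→3180, (C,nl)→12780, (A,merge)→12980 …(+1); best=2300 via (C,hash)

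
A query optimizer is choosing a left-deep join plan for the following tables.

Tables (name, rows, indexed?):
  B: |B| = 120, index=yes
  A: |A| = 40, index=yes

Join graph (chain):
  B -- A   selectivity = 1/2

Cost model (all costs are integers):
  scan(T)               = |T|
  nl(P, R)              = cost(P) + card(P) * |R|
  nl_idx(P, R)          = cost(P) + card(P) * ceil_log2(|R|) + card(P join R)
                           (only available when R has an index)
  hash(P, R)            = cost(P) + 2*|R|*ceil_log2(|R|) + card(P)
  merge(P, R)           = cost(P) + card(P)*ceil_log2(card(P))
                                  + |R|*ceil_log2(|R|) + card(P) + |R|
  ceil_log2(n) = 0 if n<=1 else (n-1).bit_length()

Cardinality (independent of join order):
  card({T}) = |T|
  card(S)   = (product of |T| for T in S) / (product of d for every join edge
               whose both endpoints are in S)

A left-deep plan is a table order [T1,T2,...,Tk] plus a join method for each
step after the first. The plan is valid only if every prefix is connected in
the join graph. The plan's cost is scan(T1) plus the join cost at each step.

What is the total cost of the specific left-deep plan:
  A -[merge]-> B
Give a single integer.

step 1: scan A: cost=40, card=40
step 2: join B via merge
    card(P join B) = 40*120/(2) = 2400
    cost = 40 + 40*6 + 120*7 + 40 + 120 = 1280

1280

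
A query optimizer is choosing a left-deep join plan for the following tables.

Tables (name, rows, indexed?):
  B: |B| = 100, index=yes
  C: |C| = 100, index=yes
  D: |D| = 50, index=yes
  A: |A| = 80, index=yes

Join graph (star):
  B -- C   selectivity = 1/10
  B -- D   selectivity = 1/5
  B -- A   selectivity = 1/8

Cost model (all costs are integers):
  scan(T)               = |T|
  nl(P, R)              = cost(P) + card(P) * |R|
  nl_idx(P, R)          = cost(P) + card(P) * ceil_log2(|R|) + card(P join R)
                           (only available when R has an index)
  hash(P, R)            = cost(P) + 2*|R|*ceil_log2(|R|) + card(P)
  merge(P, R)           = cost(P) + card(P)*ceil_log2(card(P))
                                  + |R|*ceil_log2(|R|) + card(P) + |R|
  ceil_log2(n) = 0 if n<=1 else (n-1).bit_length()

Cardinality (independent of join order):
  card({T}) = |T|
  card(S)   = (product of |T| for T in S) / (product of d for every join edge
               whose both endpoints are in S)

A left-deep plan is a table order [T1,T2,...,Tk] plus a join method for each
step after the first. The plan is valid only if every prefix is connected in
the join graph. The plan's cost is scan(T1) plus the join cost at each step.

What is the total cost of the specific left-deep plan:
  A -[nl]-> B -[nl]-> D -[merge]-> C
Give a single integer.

step 1: scan A: cost=80, card=80
step 2: join B via nl
    card(P join B) = 80*100/(8) = 1000
    cost = 80 + 80*100 = 8080
step 3: join D via nl
    card(P join D) = 1000*50/(5) = 10000
    cost = 8080 + 1000*50 = 58080
step 4: join C via merge
    card(P join C) = 10000*100/(10) = 100000
    cost = 58080 + 10000*14 + 100*7 + 10000 + 100 = 208880

208880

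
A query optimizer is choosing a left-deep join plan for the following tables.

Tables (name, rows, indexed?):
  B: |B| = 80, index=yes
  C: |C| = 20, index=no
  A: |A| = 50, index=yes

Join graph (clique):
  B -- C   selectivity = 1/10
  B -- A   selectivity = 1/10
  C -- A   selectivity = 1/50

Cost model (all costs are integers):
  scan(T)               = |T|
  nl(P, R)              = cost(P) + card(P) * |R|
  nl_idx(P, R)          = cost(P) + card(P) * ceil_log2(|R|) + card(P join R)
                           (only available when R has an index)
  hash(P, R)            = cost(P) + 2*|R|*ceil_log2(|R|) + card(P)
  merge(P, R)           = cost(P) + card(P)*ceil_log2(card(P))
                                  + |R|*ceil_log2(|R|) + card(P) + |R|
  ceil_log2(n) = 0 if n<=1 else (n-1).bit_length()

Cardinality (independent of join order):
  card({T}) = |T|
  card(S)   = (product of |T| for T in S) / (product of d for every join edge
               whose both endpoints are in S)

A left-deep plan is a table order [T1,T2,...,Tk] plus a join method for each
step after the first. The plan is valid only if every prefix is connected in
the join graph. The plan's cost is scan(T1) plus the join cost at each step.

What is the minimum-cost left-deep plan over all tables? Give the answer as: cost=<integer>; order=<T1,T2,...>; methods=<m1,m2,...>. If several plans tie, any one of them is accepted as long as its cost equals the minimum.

Selinger DP (subsets sized 1..n):
  {B}: scan cost=80, card=80
  {C}: scan cost=20, card=20
  {A}: scan cost=50, card=50
  {BC}: card=160; try (B,nl_idx)→320, (C,hash)→360, (B,merge)→780, (C,merge)→840, (B,hash)→1160, (B,nl)→1620 …(+1); best=320 via (B,nl_idx)
  {AB}: card=400; try (A,hash)→760, (B,nl_idx)→800, (A,nl_idx)→960, (B,merge)→1040, (A,merge)→1070, (B,hash)→1220 …(+2); best=760 via (A,hash)
  {AC}: card=20; try (A,nl_idx)→160, (C,hash)→300, (A,merge)→490, (C,merge)→520, (A,hash)→640, (A,nl)→1020 …(+1); best=160 via (A,nl_idx)
  {ABC}: card=16; try (B,nl_idx)→316, (B,merge)→920, (A,hash)→1080, (A,nl_idx)→1296, (B,hash)→1300, (C,hash)→1360 …(+5); best=316 via (B,nl_idx)

cost=316; order=C,A,B; methods=nl_idx,nl_idx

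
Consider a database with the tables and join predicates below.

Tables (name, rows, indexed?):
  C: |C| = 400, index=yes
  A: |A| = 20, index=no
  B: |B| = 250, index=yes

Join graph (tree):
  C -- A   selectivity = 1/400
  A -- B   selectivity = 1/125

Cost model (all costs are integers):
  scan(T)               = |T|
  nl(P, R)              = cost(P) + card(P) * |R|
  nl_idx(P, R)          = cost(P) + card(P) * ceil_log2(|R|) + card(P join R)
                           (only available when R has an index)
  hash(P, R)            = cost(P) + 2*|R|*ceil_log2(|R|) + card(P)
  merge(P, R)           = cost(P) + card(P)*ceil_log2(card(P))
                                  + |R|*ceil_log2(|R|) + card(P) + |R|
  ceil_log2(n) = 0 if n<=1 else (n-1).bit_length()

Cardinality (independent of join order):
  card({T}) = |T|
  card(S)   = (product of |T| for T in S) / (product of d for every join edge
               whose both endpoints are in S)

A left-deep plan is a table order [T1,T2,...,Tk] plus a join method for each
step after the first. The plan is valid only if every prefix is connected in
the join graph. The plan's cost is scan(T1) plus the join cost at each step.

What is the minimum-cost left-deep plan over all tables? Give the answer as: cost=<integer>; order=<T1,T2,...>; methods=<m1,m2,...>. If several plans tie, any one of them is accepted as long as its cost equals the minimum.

Selinger DP (subsets sized 1..n):
  {C}: scan cost=400, card=400
  {A}: scan cost=20, card=20
  {B}: scan cost=250, card=250
  {AC}: card=20; try (C,nl_idx)→220, (A,hash)→1000, (C,merge)→4140, (A,merge)→4520, (C,hash)→7240, (C,nl)→8020 …(+1); best=220 via (C,nl_idx)
  {AB}: card=40; try (B,nl_idx)→220, (A,hash)→700, (B,merge)→2390, (A,merge)→2620, (B,hash)→4040, (B,nl)→5020 …(+1); best=220 via (B,nl_idx)
  {ABC}: card=40; try (B,nl_idx)→420, (C,nl_idx)→620, (B,merge)→2590, (B,hash)→4240, (C,merge)→4500, (B,nl)→5220 …(+2); best=420 via (B,nl_idx)

cost=420; order=A,C,B; methods=nl_idx,nl_idx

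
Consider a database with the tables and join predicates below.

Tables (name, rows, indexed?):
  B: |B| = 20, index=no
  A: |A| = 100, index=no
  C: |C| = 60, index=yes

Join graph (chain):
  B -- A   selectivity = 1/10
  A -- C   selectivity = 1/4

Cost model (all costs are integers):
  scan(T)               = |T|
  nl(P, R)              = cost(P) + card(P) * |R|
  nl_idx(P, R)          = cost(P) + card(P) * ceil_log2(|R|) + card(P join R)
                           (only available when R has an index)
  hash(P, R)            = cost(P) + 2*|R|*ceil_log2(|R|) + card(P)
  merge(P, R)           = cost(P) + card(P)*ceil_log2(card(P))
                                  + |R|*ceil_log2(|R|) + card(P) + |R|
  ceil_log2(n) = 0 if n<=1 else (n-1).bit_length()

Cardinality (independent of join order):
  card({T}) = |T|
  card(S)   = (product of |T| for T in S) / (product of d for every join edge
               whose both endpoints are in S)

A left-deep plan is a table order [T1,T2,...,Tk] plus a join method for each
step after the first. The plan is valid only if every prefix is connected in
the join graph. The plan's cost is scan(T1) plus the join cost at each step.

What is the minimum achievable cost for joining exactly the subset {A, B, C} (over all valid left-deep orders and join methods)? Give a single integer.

1320

Selinger DP over subsets of {A,B,C}:
  {B}: scan cost=20, card=20
  {A}: scan cost=100, card=100
  {C}: scan cost=60, card=60
  {AB}: card=200; try (B,hash)→400, (A,merge)→940, (B,merge)→1020, (A,hash)→1440, (A,nl)→2020, (B,nl)→2100; best=400 via (B,hash)
  {AC}: card=1500; try (C,hash)→920, (A,merge)→1280, (C,merge)→1320, (A,hash)→1520, (C,nl_idx)→2200, (A,nl)→6060 …(+1); best=920 via (C,hash)
  {ABC}: card=3000; try (C,hash)→1320, (C,merge)→2620, (B,hash)→2620, (C,nl_idx)→4600, (C,nl)→12400, (B,merge)→19040 …(+1); best=1320 via (C,hash)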